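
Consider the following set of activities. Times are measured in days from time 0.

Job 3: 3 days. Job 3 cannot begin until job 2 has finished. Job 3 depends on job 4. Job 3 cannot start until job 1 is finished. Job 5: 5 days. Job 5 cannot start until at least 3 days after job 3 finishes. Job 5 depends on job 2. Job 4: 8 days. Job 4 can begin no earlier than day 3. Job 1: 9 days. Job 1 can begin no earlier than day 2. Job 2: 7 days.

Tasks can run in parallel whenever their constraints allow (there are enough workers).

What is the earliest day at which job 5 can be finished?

22

After its own release at day 3, job 4 can start at day 3 and finishes at day 11.
Job 2 can start immediately at day 0; it finishes at day 7.
Job 1 waits on its own release at day 2, so it starts at day 2 and finishes at 2 + 9 = day 11.
Job 3 has to wait for job 2 (finishes day 7); job 4 (finishes day 11); job 1 (finishes day 11). The latest of these is day 11, so job 3 runs day 11 to 11 + 3 = day 14.
Job 5 needs all of job 3 (finishes day 14, plus 3-day gap → day 17); job 2 (finishes day 7). That puts its earliest start at day 17; it finishes at 17 + 5 = day 22.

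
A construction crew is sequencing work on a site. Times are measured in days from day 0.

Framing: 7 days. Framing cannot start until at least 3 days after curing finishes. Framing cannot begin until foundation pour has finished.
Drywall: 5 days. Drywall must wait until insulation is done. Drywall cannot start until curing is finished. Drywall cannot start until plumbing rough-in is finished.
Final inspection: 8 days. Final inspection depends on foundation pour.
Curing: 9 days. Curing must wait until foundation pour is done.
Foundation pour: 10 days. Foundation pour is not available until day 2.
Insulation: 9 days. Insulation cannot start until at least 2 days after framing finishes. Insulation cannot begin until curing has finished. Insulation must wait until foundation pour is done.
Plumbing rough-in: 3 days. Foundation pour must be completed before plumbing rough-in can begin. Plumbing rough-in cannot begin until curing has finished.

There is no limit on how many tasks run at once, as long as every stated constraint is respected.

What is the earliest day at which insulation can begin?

33

Foundation pour cannot begin until its own release at day 2. It runs from day 2 to 2 + 10 = day 12.
After foundation pour (finishes day 12), curing can start at day 12 and finishes at day 21.
Framing cannot start until curing (finishes day 21, plus 3-day gap → day 24); foundation pour (finishes day 12). The controlling bound is day 24, so framing finishes at 24 + 7 = day 31.
Insulation waits on framing (finishes day 31, plus 2-day gap → day 33); curing (finishes day 21); foundation pour (finishes day 12). The latest of these is day 33, which is the earliest insulation can start.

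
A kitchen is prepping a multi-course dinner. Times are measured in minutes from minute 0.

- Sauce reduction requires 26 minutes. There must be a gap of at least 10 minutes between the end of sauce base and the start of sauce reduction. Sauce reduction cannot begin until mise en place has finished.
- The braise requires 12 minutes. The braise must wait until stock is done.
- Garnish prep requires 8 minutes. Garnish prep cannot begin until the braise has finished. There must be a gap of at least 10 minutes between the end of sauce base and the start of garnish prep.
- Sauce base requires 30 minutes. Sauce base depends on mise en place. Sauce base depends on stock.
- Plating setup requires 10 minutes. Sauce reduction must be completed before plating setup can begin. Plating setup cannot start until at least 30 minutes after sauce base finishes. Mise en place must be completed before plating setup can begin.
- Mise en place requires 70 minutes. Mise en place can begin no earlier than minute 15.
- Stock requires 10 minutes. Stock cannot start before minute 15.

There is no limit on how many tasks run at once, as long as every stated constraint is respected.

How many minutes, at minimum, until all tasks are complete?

Stock waits on its own release at minute 15, so it starts at minute 15 and finishes at 15 + 10 = minute 25.
After stock (finishes minute 25), the braise can start at minute 25 and finishes at minute 37.
Mise en place waits on its own release at minute 15, so it starts at minute 15 and finishes at 15 + 70 = minute 85.
Sauce base needs all of mise en place (finishes minute 85); stock (finishes minute 25). That puts its earliest start at minute 85; it finishes at 85 + 30 = minute 115.
For garnish prep: the braise (finishes minute 37); sauce base (finishes minute 115, plus 10-minute gap → minute 125). Taking the maximum gives a start of minute 125, and it finishes at 125 + 8 = minute 133.
Sauce reduction has to wait for sauce base (finishes minute 115, plus 10-minute gap → minute 125); mise en place (finishes minute 85). The latest of these is minute 125, so sauce reduction runs minute 125 to 125 + 26 = minute 151.
Plating setup cannot start until sauce reduction (finishes minute 151); sauce base (finishes minute 115, plus 30-minute gap → minute 145); mise en place (finishes minute 85). The controlling bound is minute 151, so plating setup finishes at 151 + 10 = minute 161.
All tasks are finished once the last one completes. Finish times: Mise en place at 85, Stock at 25, Sauce base at 115, The braise at 37, Sauce reduction at 151, Plating setup at 161, Garnish prep at 133. The latest is minute 161.

161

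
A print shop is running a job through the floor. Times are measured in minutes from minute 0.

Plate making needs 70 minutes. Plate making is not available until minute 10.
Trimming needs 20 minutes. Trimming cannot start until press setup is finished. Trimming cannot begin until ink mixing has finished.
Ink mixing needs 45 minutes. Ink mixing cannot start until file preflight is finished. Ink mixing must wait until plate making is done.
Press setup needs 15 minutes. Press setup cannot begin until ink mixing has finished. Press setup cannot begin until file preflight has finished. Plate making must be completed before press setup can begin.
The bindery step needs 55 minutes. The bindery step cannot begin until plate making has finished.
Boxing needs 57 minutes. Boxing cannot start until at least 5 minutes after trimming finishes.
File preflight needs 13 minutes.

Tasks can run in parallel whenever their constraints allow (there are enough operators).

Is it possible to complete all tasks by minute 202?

Plate making cannot begin until its own release at minute 10. It runs from minute 10 to 10 + 70 = minute 80.
The bindery step cannot begin until plate making (finishes minute 80). It runs from minute 80 to 80 + 55 = minute 135.
File preflight has no prerequisites, so it starts at minute 0 and finishes at minute 13.
Ink mixing has to wait for file preflight (finishes minute 13); plate making (finishes minute 80). The latest of these is minute 80, so ink mixing runs minute 80 to 80 + 45 = minute 125.
For press setup: ink mixing (finishes minute 125); file preflight (finishes minute 13); plate making (finishes minute 80). Taking the maximum gives a start of minute 125, and it finishes at 125 + 15 = minute 140.
For trimming: press setup (finishes minute 140); ink mixing (finishes minute 125). Taking the maximum gives a start of minute 140, and it finishes at 140 + 20 = minute 160.
Boxing waits on trimming (finishes minute 160, plus 5-minute gap → minute 165), so it starts at minute 165 and finishes at 165 + 57 = minute 222.
The earliest everything can be done is minute 222, which is after the deadline of 202, so it is not possible.

No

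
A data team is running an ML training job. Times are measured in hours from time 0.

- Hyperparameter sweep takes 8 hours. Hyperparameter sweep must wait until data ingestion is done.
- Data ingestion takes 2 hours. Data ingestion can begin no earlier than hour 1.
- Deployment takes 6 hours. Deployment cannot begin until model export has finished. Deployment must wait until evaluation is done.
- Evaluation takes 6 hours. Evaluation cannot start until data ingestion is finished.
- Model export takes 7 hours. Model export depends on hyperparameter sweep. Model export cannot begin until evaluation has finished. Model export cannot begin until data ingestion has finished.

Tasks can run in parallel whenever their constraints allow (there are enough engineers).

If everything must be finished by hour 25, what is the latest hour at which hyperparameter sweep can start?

Nothing follows deployment; the deadline of hour 25 is its only limit. It must start by 25 − 6 = hour 19.
Model export must finish before deployment (must start by hour 19). With a 7-hour duration, model export must start by 19 − 7 = hour 12.
Since model export (must start by hour 12) depends on it, hyperparameter sweep must finish by hour 12. Backing off its 8-hour duration gives a latest start of hour 4.

4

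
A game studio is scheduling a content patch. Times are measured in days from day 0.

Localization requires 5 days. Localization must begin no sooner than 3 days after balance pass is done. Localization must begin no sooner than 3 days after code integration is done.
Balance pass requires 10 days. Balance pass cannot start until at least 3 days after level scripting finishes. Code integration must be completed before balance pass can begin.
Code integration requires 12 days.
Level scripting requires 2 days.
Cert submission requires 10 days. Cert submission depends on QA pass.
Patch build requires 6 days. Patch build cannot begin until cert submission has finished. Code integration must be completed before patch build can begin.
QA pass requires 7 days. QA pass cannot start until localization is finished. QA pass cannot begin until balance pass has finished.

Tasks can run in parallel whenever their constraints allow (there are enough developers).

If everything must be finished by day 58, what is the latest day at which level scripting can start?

12

Patch build has no dependents, so it just needs to finish by day 58. Starting by 58 − 6 = day 52 achieves that.
Cert submission feeds into patch build (must start by day 52); so cert submission must finish by day 52 and therefore start by day 42.
QA pass must finish before cert submission (must start by day 42). With a 7-day duration, QA pass must start by 42 − 7 = day 35.
Localization has to be done before QA pass (must start by day 35). That means finishing by day 35, i.e. starting by 35 − 5 = day 30.
Balance pass feeds localization (must start by day 30, minus 3-day gap → day 27); QA pass (must start by day 35). Taking the minimum, balance pass must finish by day 27 and start by 27 − 10 = day 17.
Level scripting must finish before balance pass (must start by day 17, minus 3-day gap → day 14). With a 2-day duration, level scripting must start by 14 − 2 = day 12.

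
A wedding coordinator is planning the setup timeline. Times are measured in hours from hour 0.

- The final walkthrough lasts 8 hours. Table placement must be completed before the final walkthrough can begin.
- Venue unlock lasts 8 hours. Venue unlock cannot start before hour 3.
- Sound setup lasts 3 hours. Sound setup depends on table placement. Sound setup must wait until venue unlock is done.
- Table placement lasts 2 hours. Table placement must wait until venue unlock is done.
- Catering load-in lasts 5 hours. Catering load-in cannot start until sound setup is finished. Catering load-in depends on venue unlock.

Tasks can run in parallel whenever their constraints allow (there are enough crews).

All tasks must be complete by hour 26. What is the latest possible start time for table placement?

16

Nothing follows catering load-in; the deadline of hour 26 is its only limit. It must start by 26 − 5 = hour 21.
Sound setup must finish before catering load-in (must start by hour 21). With a 3-hour duration, sound setup must start by 21 − 3 = hour 18.
Nothing follows the final walkthrough; the deadline of hour 26 is its only limit. It must start by 26 − 8 = hour 18.
For table placement: sound setup (must start by hour 18); the final walkthrough (must start by hour 18). The most restrictive is hour 18; with a 2-hour duration, table placement must start by hour 16.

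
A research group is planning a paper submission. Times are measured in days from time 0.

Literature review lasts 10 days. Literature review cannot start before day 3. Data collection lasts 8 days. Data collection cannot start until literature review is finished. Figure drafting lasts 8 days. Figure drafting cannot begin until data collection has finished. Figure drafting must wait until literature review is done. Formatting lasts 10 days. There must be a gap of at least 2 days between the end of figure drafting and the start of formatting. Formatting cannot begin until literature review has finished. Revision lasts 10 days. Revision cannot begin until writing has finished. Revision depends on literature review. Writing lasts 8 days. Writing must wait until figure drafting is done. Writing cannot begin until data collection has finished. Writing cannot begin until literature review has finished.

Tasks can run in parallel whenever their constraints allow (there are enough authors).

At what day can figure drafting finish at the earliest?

After its own release at day 3, literature review can start at day 3 and finishes at day 13.
After literature review (finishes day 13), data collection can start at day 13 and finishes at day 21.
For figure drafting: data collection (finishes day 21); literature review (finishes day 13). Taking the maximum gives a start of day 21, and it finishes at 21 + 8 = day 29.

29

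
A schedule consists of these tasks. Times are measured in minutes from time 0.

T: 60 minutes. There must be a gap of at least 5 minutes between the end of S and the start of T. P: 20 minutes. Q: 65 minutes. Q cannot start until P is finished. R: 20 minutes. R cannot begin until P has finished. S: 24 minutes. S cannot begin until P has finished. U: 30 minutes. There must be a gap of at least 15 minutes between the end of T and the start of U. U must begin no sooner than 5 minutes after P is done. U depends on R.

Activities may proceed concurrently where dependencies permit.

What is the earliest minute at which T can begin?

49

Nothing blocks P, so it runs from minute 0 to minute 20.
S cannot begin until P (finishes minute 20). It runs from minute 20 to 20 + 24 = minute 44.
T waits on S (finishes minute 44, plus 5-minute gap → minute 49), so the earliest it can start is minute 49.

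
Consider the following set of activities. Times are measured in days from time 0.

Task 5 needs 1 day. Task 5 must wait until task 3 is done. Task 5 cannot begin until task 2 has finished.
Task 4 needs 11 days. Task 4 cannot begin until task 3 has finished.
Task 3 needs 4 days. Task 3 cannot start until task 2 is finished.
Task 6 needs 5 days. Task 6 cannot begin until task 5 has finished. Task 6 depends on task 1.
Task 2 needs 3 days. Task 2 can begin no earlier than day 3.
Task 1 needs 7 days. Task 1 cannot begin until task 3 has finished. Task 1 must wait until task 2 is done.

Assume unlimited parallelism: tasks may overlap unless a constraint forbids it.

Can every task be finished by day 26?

After its own release at day 3, task 2 can start at day 3 and finishes at day 6.
Task 3 cannot begin until task 2 (finishes day 6). It runs from day 6 to 6 + 4 = day 10.
For task 5: task 3 (finishes day 10); task 2 (finishes day 6). Taking the maximum gives a start of day 10, and it finishes at 10 + 1 = day 11.
Task 4 cannot begin until task 3 (finishes day 10). It runs from day 10 to 10 + 11 = day 21.
For task 1: task 3 (finishes day 10); task 2 (finishes day 6). Taking the maximum gives a start of day 10, and it finishes at 10 + 7 = day 17.
Task 6 cannot start until task 5 (finishes day 11); task 1 (finishes day 17). The controlling bound is day 17, so task 6 finishes at 17 + 5 = day 22.
Every task is finished by day 22, which is no later than the deadline of 26, so the schedule is feasible.

Yes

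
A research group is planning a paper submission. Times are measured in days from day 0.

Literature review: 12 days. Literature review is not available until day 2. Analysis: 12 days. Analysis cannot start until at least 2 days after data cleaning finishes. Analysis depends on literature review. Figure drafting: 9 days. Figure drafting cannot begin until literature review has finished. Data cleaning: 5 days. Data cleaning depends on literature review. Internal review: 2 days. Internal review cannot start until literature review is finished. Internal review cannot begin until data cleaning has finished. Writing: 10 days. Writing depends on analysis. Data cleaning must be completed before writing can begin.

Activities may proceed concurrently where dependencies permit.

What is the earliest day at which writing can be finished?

43

After its own release at day 2, literature review can start at day 2 and finishes at day 14.
After literature review (finishes day 14), data cleaning can start at day 14 and finishes at day 19.
For analysis: data cleaning (finishes day 19, plus 2-day gap → day 21); literature review (finishes day 14). Taking the maximum gives a start of day 21, and it finishes at 21 + 12 = day 33.
For writing: analysis (finishes day 33); data cleaning (finishes day 19). Taking the maximum gives a start of day 33, and it finishes at 33 + 10 = day 43.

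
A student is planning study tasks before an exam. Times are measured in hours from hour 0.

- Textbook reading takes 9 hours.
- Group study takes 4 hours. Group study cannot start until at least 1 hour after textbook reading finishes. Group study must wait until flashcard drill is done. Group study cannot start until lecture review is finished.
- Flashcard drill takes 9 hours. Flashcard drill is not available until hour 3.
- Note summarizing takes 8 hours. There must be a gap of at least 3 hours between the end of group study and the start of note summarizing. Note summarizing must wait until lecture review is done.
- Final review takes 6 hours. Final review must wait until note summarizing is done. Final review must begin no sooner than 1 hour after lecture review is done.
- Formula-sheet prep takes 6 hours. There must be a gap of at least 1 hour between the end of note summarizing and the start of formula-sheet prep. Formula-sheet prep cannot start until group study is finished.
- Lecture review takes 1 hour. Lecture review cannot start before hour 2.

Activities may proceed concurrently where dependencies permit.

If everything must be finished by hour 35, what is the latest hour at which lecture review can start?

12

Formula-sheet prep has no dependents, so it just needs to finish by hour 35. Starting by 35 − 6 = hour 29 achieves that.
Nothing follows final review; the deadline of hour 35 is its only limit. It must start by 35 − 6 = hour 29.
For note summarizing: formula-sheet prep (must start by hour 29, minus 1-hour gap → hour 28); final review (must start by hour 29). The most restrictive is hour 28; with an 8-hour duration, note summarizing must start by hour 20.
Group study has several dependents: note summarizing (must start by hour 20, minus 3-hour gap → hour 17); formula-sheet prep (must start by hour 29). The earliest of those limits is hour 17, so group study must start by 17 − 4 = hour 13.
Lecture review has several dependents: group study (must start by hour 13); note summarizing (must start by hour 20); final review (must start by hour 29, minus 1-hour gap → hour 28). The earliest of those limits is hour 13, so lecture review must start by 13 − 1 = hour 12.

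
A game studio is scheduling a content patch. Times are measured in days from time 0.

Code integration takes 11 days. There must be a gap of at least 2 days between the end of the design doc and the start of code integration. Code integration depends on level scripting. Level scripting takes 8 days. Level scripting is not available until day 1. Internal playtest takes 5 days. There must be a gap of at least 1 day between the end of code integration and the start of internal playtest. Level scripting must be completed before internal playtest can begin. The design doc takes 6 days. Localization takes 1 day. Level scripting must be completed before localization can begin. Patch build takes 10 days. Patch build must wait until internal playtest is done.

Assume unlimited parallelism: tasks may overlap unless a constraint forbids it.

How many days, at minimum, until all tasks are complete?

Level scripting cannot begin until its own release at day 1. It runs from day 1 to 1 + 8 = day 9.
Localization cannot begin until level scripting (finishes day 9). It runs from day 9 to 9 + 1 = day 10.
The design doc has no prerequisites, so it starts at day 0 and finishes at day 6.
Code integration has to wait for the design doc (finishes day 6, plus 2-day gap → day 8); level scripting (finishes day 9). The latest of these is day 9, so code integration runs day 9 to 9 + 11 = day 20.
Internal playtest cannot start until code integration (finishes day 20, plus 1-day gap → day 21); level scripting (finishes day 9). The controlling bound is day 21, so internal playtest finishes at 21 + 5 = day 26.
Patch build waits on internal playtest (finishes day 26), so it starts at day 26 and finishes at 26 + 10 = day 36.
All tasks are finished once the last one completes. Finish times: The design doc at 6, Level scripting at 9, Code integration at 20, Internal playtest at 26, Localization at 10, Patch build at 36. The latest is day 36.

36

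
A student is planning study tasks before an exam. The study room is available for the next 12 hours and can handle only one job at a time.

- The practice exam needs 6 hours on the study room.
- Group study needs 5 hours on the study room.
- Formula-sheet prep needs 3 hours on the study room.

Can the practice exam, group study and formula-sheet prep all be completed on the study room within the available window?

No

Running back to back, the jobs need 6 + 5 + 3 = 14 hours on the study room.
Since 14 > 12, they cannot all fit.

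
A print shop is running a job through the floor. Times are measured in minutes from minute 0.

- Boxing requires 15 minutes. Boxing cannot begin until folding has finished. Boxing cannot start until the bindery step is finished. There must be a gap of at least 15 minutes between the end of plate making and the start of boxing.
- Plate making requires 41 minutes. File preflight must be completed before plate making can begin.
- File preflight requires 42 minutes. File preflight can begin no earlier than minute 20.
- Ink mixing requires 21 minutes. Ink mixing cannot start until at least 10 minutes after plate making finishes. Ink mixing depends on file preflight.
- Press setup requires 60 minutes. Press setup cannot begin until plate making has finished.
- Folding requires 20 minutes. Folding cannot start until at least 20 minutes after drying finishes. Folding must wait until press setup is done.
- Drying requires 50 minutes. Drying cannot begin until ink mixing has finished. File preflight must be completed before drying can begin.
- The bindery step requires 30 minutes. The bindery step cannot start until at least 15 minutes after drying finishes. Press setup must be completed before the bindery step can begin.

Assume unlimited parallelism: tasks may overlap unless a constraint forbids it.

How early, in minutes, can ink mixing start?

113

File preflight cannot begin until its own release at minute 20. It runs from minute 20 to 20 + 42 = minute 62.
Plate making waits on file preflight (finishes minute 62), so it starts at minute 62 and finishes at 62 + 41 = minute 103.
Ink mixing waits on plate making (finishes minute 103, plus 10-minute gap → minute 113); file preflight (finishes minute 62). The latest of these is minute 113, which is the earliest ink mixing can start.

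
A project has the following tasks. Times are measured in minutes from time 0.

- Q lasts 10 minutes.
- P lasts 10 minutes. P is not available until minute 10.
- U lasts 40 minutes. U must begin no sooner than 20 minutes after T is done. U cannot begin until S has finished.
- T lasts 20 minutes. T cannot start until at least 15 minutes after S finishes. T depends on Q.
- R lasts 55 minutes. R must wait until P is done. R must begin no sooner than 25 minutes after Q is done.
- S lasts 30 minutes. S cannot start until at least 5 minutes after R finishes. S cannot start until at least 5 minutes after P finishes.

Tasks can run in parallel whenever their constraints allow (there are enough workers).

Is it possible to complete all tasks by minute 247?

Q can start immediately at minute 0; it finishes at minute 10.
P cannot begin until its own release at minute 10. It runs from minute 10 to 10 + 10 = minute 20.
R has to wait for P (finishes minute 20); Q (finishes minute 10, plus 25-minute gap → minute 35). The latest of these is minute 35, so R runs minute 35 to 35 + 55 = minute 90.
S needs all of R (finishes minute 90, plus 5-minute gap → minute 95); P (finishes minute 20, plus 5-minute gap → minute 25). That puts its earliest start at minute 95; it finishes at 95 + 30 = minute 125.
T cannot start until S (finishes minute 125, plus 15-minute gap → minute 140); Q (finishes minute 10). The controlling bound is minute 140, so T finishes at 140 + 20 = minute 160.
U has to wait for T (finishes minute 160, plus 20-minute gap → minute 180); S (finishes minute 125). The latest of these is minute 180, so U runs minute 180 to 180 + 40 = minute 220.
Every task is finished by minute 220, which is no later than the deadline of 247, so the schedule is feasible.

Yes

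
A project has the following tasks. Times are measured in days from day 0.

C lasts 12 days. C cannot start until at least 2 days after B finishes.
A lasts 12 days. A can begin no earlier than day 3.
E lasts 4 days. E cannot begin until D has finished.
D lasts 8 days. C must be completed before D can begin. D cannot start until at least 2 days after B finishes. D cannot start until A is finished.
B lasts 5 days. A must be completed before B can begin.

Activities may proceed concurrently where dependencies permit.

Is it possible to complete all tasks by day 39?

After its own release at day 3, A can start at day 3 and finishes at day 15.
After A (finishes day 15), B can start at day 15 and finishes at day 20.
C cannot begin until B (finishes day 20, plus 2-day gap → day 22). It runs from day 22 to 22 + 12 = day 34.
D has to wait for C (finishes day 34); B (finishes day 20, plus 2-day gap → day 22); A (finishes day 15). The latest of these is day 34, so D runs day 34 to 34 + 8 = day 42.
E cannot begin until D (finishes day 42). It runs from day 42 to 42 + 4 = day 46.
The earliest everything can be done is day 46, which is after the deadline of 39, so it is not possible.

No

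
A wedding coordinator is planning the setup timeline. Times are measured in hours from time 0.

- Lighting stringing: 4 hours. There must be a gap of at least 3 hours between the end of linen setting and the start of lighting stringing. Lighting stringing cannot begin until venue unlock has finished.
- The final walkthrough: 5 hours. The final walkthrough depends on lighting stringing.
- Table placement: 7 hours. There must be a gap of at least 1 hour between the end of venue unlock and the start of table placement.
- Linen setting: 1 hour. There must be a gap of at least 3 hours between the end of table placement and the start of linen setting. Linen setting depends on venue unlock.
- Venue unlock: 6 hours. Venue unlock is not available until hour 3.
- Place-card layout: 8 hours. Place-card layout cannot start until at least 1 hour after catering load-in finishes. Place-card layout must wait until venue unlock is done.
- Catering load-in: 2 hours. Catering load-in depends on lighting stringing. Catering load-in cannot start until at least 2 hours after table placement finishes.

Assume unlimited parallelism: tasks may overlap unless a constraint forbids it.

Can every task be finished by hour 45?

After its own release at hour 3, venue unlock can start at hour 3 and finishes at hour 9.
Table placement waits on venue unlock (finishes hour 9, plus 1-hour gap → hour 10), so it starts at hour 10 and finishes at 10 + 7 = hour 17.
Linen setting has to wait for table placement (finishes hour 17, plus 3-hour gap → hour 20); venue unlock (finishes hour 9). The latest of these is hour 20, so linen setting runs hour 20 to 20 + 1 = hour 21.
Lighting stringing needs all of linen setting (finishes hour 21, plus 3-hour gap → hour 24); venue unlock (finishes hour 9). That puts its earliest start at hour 24; it finishes at 24 + 4 = hour 28.
After lighting stringing (finishes hour 28), the final walkthrough can start at hour 28 and finishes at hour 33.
Catering load-in needs all of lighting stringing (finishes hour 28); table placement (finishes hour 17, plus 2-hour gap → hour 19). That puts its earliest start at hour 28; it finishes at 28 + 2 = hour 30.
For place-card layout: catering load-in (finishes hour 30, plus 1-hour gap → hour 31); venue unlock (finishes hour 9). Taking the maximum gives a start of hour 31, and it finishes at 31 + 8 = hour 39.
Every task is finished by hour 39, which is no later than the deadline of 45, so the schedule is feasible.

Yes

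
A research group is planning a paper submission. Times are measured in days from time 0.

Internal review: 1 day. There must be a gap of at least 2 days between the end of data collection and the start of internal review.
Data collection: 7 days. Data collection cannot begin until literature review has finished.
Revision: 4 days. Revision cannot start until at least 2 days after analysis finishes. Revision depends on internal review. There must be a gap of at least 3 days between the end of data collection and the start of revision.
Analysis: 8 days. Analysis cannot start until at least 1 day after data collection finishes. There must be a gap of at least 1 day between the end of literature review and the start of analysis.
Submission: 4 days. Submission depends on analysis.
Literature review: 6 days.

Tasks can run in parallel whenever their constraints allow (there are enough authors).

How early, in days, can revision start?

24

Literature review has no prerequisites, so it starts at day 0 and finishes at day 6.
Data collection cannot begin until literature review (finishes day 6). It runs from day 6 to 6 + 7 = day 13.
Internal review cannot begin until data collection (finishes day 13, plus 2-day gap → day 15). It runs from day 15 to 15 + 1 = day 16.
Analysis cannot start until data collection (finishes day 13, plus 1-day gap → day 14); literature review (finishes day 6, plus 1-day gap → day 7). The controlling bound is day 14, so analysis finishes at 14 + 8 = day 22.
Revision waits on analysis (finishes day 22, plus 2-day gap → day 24); internal review (finishes day 16); data collection (finishes day 13, plus 3-day gap → day 16). The latest of these is day 24, which is the earliest revision can start.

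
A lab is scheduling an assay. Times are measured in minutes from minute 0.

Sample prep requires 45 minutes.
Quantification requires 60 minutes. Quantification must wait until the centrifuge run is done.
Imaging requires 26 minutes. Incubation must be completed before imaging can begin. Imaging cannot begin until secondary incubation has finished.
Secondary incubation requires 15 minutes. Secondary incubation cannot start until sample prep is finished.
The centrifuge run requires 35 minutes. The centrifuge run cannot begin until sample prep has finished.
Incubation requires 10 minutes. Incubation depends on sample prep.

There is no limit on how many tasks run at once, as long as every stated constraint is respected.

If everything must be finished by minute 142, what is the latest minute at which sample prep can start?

Nothing follows imaging; the deadline of minute 142 is its only limit. It must start by 142 − 26 = minute 116.
Incubation has to be done before imaging (must start by minute 116). That means finishing by minute 116, i.e. starting by 116 − 10 = minute 106.
Nothing follows quantification; the deadline of minute 142 is its only limit. It must start by 142 − 60 = minute 82.
The centrifuge run must finish before quantification (must start by minute 82). With a 35-minute duration, the centrifuge run must start by 82 − 35 = minute 47.
Secondary incubation has to be done before imaging (must start by minute 116). That means finishing by minute 116, i.e. starting by 116 − 15 = minute 101.
Sample prep must finish in time for incubation (must start by minute 106); the centrifuge run (must start by minute 47); secondary incubation (must start by minute 101). The tightest is minute 47, so sample prep must start by 47 − 45 = minute 2.

2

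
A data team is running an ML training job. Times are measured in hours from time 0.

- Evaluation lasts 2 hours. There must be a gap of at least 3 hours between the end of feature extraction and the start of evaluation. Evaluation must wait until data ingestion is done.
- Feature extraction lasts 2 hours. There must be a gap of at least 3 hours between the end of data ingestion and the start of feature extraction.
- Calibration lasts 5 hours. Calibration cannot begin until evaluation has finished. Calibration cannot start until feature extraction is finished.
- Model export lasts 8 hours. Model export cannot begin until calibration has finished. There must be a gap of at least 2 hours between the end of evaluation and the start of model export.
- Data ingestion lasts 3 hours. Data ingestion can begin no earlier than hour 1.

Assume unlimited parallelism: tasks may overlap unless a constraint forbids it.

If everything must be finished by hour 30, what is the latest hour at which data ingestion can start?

Model export must finish by hour 30; it takes 8 hours, so it must start by 30 − 8 = hour 22.
Calibration must finish before model export (must start by hour 22). With a 5-hour duration, calibration must start by 22 − 5 = hour 17.
Evaluation must finish in time for calibration (must start by hour 17); model export (must start by hour 22, minus 2-hour gap → hour 20). The tightest is hour 17, so evaluation must start by 17 − 2 = hour 15.
Feature extraction has several dependents: evaluation (must start by hour 15, minus 3-hour gap → hour 12); calibration (must start by hour 17). The earliest of those limits is hour 12, so feature extraction must start by 12 − 2 = hour 10.
Data ingestion has several dependents: feature extraction (must start by hour 10, minus 3-hour gap → hour 7); evaluation (must start by hour 15). The earliest of those limits is hour 7, so data ingestion must start by 7 − 3 = hour 4.

4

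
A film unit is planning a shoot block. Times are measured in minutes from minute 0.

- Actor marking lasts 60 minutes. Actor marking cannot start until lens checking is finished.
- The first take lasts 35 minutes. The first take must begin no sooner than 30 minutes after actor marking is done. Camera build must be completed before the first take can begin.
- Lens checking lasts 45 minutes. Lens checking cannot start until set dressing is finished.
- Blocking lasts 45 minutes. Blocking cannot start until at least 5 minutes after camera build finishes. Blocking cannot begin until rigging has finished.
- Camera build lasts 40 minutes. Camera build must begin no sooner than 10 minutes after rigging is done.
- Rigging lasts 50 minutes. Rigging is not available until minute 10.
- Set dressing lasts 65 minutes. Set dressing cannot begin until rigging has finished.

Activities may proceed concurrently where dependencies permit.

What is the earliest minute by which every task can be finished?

Rigging waits on its own release at minute 10, so it starts at minute 10 and finishes at 10 + 50 = minute 60.
Camera build cannot begin until rigging (finishes minute 60, plus 10-minute gap → minute 70). It runs from minute 70 to 70 + 40 = minute 110.
Blocking needs all of camera build (finishes minute 110, plus 5-minute gap → minute 115); rigging (finishes minute 60). That puts its earliest start at minute 115; it finishes at 115 + 45 = minute 160.
Set dressing waits on rigging (finishes minute 60), so it starts at minute 60 and finishes at 60 + 65 = minute 125.
After set dressing (finishes minute 125), lens checking can start at minute 125 and finishes at minute 170.
Actor marking waits on lens checking (finishes minute 170), so it starts at minute 170 and finishes at 170 + 60 = minute 230.
The first take needs all of actor marking (finishes minute 230, plus 30-minute gap → minute 260); camera build (finishes minute 110). That puts its earliest start at minute 260; it finishes at 260 + 35 = minute 295.
All tasks are finished once the last one completes. Finish times: Rigging at 60, Set dressing at 125, Camera build at 110, Lens checking at 170, Blocking at 160, Actor marking at 230, The first take at 295. The latest is minute 295.

295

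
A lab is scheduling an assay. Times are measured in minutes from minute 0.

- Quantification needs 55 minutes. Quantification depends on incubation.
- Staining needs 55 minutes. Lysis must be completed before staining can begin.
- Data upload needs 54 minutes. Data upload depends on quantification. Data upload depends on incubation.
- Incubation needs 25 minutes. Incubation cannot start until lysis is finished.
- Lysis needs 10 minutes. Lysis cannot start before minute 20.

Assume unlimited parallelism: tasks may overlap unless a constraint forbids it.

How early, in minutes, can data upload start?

After its own release at minute 20, lysis can start at minute 20 and finishes at minute 30.
Incubation waits on lysis (finishes minute 30), so it starts at minute 30 and finishes at 30 + 25 = minute 55.
After incubation (finishes minute 55), quantification can start at minute 55 and finishes at minute 110.
Data upload waits on quantification (finishes minute 110); incubation (finishes minute 55). The latest of these is minute 110, which is the earliest data upload can start.

110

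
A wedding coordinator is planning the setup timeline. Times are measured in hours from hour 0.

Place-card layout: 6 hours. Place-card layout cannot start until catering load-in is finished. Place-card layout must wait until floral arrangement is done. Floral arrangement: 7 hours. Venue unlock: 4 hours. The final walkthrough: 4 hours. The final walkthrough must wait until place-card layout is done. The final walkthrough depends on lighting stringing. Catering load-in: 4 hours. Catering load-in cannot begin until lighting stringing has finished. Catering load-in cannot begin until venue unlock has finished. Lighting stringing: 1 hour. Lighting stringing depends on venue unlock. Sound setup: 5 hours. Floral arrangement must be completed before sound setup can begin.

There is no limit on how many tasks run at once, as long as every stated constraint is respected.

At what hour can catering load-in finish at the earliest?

Venue unlock has no prerequisites, so it starts at hour 0 and finishes at hour 4.
After venue unlock (finishes hour 4), lighting stringing can start at hour 4 and finishes at hour 5.
Catering load-in has to wait for lighting stringing (finishes hour 5); venue unlock (finishes hour 4). The latest of these is hour 5, so catering load-in runs hour 5 to 5 + 4 = hour 9.

9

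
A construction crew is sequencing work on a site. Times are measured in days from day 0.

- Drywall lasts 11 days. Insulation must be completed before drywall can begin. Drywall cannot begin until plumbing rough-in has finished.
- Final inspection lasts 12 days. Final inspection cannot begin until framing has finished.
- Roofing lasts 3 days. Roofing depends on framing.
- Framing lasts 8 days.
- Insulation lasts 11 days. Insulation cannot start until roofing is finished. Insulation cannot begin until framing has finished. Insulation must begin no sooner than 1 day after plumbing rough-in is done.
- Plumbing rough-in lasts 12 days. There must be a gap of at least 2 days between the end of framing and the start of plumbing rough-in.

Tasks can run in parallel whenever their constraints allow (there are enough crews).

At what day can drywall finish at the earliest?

Framing can start immediately at day 0; it finishes at day 8.
Plumbing rough-in waits on framing (finishes day 8, plus 2-day gap → day 10), so it starts at day 10 and finishes at 10 + 12 = day 22.
Roofing cannot begin until framing (finishes day 8). It runs from day 8 to 8 + 3 = day 11.
For insulation: roofing (finishes day 11); framing (finishes day 8); plumbing rough-in (finishes day 22, plus 1-day gap → day 23). Taking the maximum gives a start of day 23, and it finishes at 23 + 11 = day 34.
Drywall needs all of insulation (finishes day 34); plumbing rough-in (finishes day 22). That puts its earliest start at day 34; it finishes at 34 + 11 = day 45.

45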